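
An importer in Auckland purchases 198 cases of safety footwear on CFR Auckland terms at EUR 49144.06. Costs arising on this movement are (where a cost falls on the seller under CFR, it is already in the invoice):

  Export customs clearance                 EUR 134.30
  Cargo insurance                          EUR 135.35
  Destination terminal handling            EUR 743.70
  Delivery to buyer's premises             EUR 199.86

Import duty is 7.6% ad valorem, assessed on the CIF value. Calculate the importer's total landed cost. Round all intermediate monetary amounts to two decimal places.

Total landed cost: EUR 53968.21

CFR: the seller pays costs through ocean freight to the destination port, but not insurance.
Already in the invoice (seller's account under CFR): export clearance — exclude.
CIF value = CFR price + insurance = 49144.06 + 135.35 = 49279.41
Import duty = 49279.41 × 7.6% = 3745.24
Buyer bears: insurance 135.35 + destination terminal 743.70 + delivery 199.86 + duty 3745.24 = 4824.15
Landed cost = invoice 49144.06 + 4824.15 = 53968.21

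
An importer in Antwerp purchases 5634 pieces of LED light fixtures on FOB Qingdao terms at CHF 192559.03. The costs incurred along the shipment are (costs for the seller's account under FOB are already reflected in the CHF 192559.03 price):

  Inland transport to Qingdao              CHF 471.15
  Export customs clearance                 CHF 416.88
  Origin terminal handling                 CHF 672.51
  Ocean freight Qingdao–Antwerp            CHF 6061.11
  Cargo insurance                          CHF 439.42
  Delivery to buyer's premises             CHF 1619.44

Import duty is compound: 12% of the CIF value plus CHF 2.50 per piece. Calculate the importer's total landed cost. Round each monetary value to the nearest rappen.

FOB: the seller bears costs until goods are on board at the origin port; the buyer bears freight, insurance and all costs thereafter.
Already in the invoice (seller's account under FOB): inland to port, export clearance, origin terminal — exclude.
CIF value = FOB price + freight + insurance = 192559.03 + 6061.11 + 439.42 = 199059.56
Ad valorem component: 199059.56 × 12% = 23887.15
Specific component: 5634 × 2.50 = 14085.00
Import duty = 23887.15 + 14085.00 = 37972.15
Buyer bears: freight 6061.11 + insurance 439.42 + delivery 1619.44 + duty 37972.15 = 46092.12
Landed cost = invoice 192559.03 + 46092.12 = 238651.15

Total landed cost: CHF 238651.15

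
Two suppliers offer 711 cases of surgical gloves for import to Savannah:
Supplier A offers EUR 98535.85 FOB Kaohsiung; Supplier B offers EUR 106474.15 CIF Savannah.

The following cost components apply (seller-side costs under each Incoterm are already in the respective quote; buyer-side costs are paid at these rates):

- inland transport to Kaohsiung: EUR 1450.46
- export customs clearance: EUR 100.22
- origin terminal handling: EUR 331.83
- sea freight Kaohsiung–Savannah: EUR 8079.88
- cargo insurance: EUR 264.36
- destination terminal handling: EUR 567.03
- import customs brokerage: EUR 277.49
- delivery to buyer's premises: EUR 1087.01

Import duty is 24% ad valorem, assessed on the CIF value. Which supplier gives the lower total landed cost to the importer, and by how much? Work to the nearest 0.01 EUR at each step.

Supplier A (FOB):
CIF value = FOB price + freight + insurance = 98535.85 + 8079.88 + 264.36 = 106880.09
Import duty = 106880.09 × 24% = 25651.22
Buyer bears (A): 8079.88 + 264.36 + 567.03 + 277.49 + 1087.01 = 10275.77
Landed cost (A) = invoice 98535.85 + 10275.77 + duty 25651.22 = 134462.84
Supplier B (CIF):
The CIF price already equals the CIF value: 106474.15
Import duty = 106474.15 × 24% = 25553.80
Buyer bears (B): 567.03 + 277.49 + 1087.01 = 1931.53
Landed cost (B) = invoice 106474.15 + 1931.53 + duty 25553.80 = 133959.48
Difference = |134462.84 − 133959.48| = 503.36

Supplier B is cheaper by EUR 503.36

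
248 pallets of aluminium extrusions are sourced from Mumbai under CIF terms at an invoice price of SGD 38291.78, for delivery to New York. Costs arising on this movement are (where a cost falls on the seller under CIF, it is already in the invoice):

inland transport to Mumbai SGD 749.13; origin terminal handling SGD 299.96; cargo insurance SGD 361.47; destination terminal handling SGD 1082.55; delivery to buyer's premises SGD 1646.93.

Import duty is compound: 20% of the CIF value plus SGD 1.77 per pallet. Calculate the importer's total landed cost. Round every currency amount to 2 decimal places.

Total landed cost: SGD 49118.58

CIF: the seller pays costs through ocean freight and marine insurance to the destination port.
Already in the invoice (seller's account under CIF): inland to port, origin terminal, insurance — exclude.
The CIF price already equals the CIF value: 38291.78
Ad valorem component: 38291.78 × 20% = 7658.36
Specific component: 248 × 1.77 = 438.96
Import duty = 7658.36 + 438.96 = 8097.32
Buyer bears: destination terminal 1082.55 + delivery 1646.93 + duty 8097.32 = 10826.80
Landed cost = invoice 38291.78 + 10826.80 = 49118.58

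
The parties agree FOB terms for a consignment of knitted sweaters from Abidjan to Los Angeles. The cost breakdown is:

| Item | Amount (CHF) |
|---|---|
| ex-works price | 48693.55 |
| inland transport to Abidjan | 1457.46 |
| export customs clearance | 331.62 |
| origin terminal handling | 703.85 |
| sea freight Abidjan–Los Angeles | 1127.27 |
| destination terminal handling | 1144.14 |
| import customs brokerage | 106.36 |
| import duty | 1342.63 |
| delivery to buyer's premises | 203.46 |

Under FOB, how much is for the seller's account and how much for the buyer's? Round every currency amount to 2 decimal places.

FOB: the seller bears costs until goods are on board at the origin port; the buyer bears freight, insurance and all costs thereafter.
Seller's account: goods 48693.55 + inland to port 1457.46 + export clearance 331.62 + origin terminal 703.85 = 51186.48
Buyer's account: freight 1127.27 + destination terminal 1144.14 + brokerage 106.36 + duty 1342.63 + delivery 203.46 = 3923.86

Seller: CHF 51186.48; buyer: CHF 3923.86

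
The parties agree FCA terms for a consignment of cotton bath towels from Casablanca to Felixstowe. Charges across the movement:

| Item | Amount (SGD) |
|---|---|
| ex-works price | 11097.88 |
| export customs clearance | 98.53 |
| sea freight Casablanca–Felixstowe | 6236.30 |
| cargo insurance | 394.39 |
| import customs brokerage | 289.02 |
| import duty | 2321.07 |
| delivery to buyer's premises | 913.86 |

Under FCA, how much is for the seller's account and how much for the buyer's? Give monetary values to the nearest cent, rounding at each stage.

FCA: the seller delivers export-cleared goods to the carrier; the buyer bears costs from that point.
Seller's account: goods 11097.88 + export clearance 98.53 = 11196.41
Buyer's account: freight 6236.30 + insurance 394.39 + brokerage 289.02 + duty 2321.07 + delivery 913.86 = 10154.64

Seller: SGD 11196.41; buyer: SGD 10154.64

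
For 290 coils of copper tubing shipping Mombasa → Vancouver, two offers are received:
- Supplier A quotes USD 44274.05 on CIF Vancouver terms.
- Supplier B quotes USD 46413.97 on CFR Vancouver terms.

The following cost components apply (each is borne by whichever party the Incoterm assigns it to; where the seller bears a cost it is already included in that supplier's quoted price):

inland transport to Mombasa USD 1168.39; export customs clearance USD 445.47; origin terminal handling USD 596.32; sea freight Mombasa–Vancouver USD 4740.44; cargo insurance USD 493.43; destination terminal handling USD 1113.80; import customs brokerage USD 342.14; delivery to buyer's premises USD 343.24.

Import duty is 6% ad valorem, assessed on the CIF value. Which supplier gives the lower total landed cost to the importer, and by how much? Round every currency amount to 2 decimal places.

Supplier A is cheaper by USD 2791.35

Supplier A (CIF):
The CIF price already equals the CIF value: 44274.05
Import duty = 44274.05 × 6% = 2656.44
Buyer bears (A): 1113.80 + 342.14 + 343.24 = 1799.18
Landed cost (A) = invoice 44274.05 + 1799.18 + duty 2656.44 = 48729.67
Supplier B (CFR):
CIF value = CFR price + insurance = 46413.97 + 493.43 = 46907.40
Import duty = 46907.40 × 6% = 2814.44
Buyer bears (B): 493.43 + 1113.80 + 342.14 + 343.24 = 2292.61
Landed cost (B) = invoice 46413.97 + 2292.61 + duty 2814.44 = 51521.02
Difference = |48729.67 − 51521.02| = 2791.35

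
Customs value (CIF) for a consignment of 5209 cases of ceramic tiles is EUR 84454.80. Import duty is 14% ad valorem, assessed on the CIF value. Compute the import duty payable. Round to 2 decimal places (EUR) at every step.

Import duty = 84454.80 × 14% = 11823.67

Import duty: EUR 11823.67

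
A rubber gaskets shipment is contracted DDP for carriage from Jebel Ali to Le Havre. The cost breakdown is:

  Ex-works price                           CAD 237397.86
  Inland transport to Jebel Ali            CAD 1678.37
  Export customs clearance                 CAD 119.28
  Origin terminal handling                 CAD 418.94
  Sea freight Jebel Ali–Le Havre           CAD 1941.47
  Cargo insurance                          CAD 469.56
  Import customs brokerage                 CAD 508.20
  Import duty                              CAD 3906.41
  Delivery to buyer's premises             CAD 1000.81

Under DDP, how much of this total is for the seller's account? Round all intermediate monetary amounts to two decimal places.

DDP: the seller bears all costs including import duty.
Seller's account: goods 237397.86 + inland to port 1678.37 + export clearance 119.28 + origin terminal 418.94 + freight 1941.47 + insurance 469.56 + brokerage 508.20 + duty 3906.41 + delivery 1000.81 = 247440.90
Buyer's account: 0.00

Seller's account: CAD 247440.90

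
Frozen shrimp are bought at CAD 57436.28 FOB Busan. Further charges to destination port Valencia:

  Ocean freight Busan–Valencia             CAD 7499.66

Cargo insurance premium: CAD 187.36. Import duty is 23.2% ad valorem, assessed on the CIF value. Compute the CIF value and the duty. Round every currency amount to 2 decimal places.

CIF = FOB price + freight + insurance
CIF = 57436.28 + 7499.66 + 187.36 = 65123.30
Import duty = 65123.30 × 23.2% = 15108.61

CIF value: CAD 65123.30; import duty: CAD 15108.61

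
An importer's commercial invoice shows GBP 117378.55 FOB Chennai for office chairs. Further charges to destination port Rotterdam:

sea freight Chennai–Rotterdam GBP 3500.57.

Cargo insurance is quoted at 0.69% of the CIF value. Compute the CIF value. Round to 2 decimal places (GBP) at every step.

CIF value: GBP 121718.98

Let C be the CIF value. C = FOB price + freight + 0.69% × C
C − 0.69% × C = 117378.55 + 3500.57
0.9931 × C = 120879.12
C = 120879.12 / 0.9931 = 121718.98
Insurance premium = 0.69% × 121718.98 = 839.86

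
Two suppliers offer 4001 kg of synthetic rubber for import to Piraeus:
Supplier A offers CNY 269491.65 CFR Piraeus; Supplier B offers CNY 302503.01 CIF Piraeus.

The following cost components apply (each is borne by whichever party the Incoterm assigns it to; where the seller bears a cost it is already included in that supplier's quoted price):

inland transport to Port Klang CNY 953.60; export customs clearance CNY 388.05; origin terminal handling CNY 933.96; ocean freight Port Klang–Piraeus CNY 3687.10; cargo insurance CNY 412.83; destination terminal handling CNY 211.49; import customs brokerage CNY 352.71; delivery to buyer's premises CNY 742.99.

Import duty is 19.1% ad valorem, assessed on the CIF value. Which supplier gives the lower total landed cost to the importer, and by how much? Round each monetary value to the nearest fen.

Supplier A (CFR):
CIF value = CFR price + insurance = 269491.65 + 412.83 = 269904.48
Import duty = 269904.48 × 19.1% = 51551.76
Buyer bears (A): 412.83 + 211.49 + 352.71 + 742.99 = 1720.02
Landed cost (A) = invoice 269491.65 + 1720.02 + duty 51551.76 = 322763.43
Supplier B (CIF):
The CIF price already equals the CIF value: 302503.01
Import duty = 302503.01 × 19.1% = 57778.07
Buyer bears (B): 211.49 + 352.71 + 742.99 = 1307.19
Landed cost (B) = invoice 302503.01 + 1307.19 + duty 57778.07 = 361588.27
Difference = |322763.43 − 361588.27| = 38824.84

Supplier A is cheaper by CNY 38824.84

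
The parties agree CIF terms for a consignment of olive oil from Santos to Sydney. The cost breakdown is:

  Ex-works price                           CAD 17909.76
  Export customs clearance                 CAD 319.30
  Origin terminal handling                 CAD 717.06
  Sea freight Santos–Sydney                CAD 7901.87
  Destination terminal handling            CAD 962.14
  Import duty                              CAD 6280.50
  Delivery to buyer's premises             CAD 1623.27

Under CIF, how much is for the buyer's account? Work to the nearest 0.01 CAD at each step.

Buyer's account: CAD 8865.91

CIF: the seller pays costs through ocean freight and marine insurance to the destination port.
Seller's account: goods 17909.76 + export clearance 319.30 + origin terminal 717.06 + freight 7901.87 = 26847.99
Buyer's account: destination terminal 962.14 + duty 6280.50 + delivery 1623.27 = 8865.91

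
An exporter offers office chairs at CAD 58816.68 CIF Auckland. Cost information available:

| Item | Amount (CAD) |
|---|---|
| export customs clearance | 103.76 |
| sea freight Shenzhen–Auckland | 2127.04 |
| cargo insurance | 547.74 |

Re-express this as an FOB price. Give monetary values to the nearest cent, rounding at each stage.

Not relevant to the conversion: export clearance — on the seller under both CIF and FOB; already in the CIF price and stays in the FOB price.
From CIF to FOB, the seller no longer bears: freight, insurance.
FOB price = 58816.68 − 2127.04 − 547.74 = 56141.90

FOB price: CAD 56141.90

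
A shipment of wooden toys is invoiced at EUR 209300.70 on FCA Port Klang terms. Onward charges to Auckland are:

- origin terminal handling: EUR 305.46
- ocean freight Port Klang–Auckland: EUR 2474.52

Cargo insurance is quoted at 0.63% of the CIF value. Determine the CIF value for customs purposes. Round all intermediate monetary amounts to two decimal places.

Let C be the CIF value. C = FCA price + pre-shipment costs + freight + 0.63% × C
C − 0.63% × C = 209300.70 + 305.46 + 2474.52
0.9937 × C = 212080.68
C = 212080.68 / 0.9937 = 213425.26
Insurance premium = 0.63% × 213425.26 = 1344.58

CIF value: EUR 213425.26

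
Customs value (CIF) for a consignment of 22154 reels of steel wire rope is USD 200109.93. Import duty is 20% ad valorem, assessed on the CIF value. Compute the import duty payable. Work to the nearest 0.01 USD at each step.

Import duty: USD 40021.99

Import duty = 200109.93 × 20% = 40021.99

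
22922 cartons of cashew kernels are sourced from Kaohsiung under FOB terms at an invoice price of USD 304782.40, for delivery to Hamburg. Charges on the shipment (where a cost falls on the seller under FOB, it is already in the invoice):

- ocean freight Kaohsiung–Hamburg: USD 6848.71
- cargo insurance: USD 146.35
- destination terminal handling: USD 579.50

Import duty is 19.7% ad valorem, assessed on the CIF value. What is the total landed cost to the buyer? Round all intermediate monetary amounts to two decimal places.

Total landed cost: USD 373777.12

FOB: the seller bears costs until goods are on board at the origin port; the buyer bears freight, insurance and all costs thereafter.
CIF value = FOB price + freight + insurance = 304782.40 + 6848.71 + 146.35 = 311777.46
Import duty = 311777.46 × 19.7% = 61420.16
Buyer bears: freight 6848.71 + insurance 146.35 + destination terminal 579.50 + duty 61420.16 = 68994.72
Landed cost = invoice 304782.40 + 68994.72 = 373777.12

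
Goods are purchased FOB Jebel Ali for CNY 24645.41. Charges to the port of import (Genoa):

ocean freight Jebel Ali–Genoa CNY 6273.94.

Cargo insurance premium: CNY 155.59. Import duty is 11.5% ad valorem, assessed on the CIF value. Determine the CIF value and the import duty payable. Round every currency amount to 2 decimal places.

CIF value: CNY 31074.94; import duty: CNY 3573.62

CIF = FOB price + freight + insurance
CIF = 24645.41 + 6273.94 + 155.59 = 31074.94
Import duty = 31074.94 × 11.5% = 3573.62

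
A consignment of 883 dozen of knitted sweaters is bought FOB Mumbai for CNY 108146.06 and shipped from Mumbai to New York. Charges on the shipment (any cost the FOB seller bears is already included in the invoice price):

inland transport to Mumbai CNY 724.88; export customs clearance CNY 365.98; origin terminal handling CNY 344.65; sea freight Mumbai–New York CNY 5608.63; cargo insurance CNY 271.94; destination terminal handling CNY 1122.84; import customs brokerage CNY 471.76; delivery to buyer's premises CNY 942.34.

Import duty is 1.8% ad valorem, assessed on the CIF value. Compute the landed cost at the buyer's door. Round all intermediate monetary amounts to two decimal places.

Total landed cost: CNY 118616.05

FOB: the seller bears costs until goods are on board at the origin port; the buyer bears freight, insurance and all costs thereafter.
Already in the invoice (seller's account under FOB): inland to port, export clearance, origin terminal — exclude.
CIF value = FOB price + freight + insurance = 108146.06 + 5608.63 + 271.94 = 114026.63
Import duty = 114026.63 × 1.8% = 2052.48
Buyer bears: freight 5608.63 + insurance 271.94 + destination terminal 1122.84 + brokerage 471.76 + delivery 942.34 + duty 2052.48 = 10469.99
Landed cost = invoice 108146.06 + 10469.99 = 118616.05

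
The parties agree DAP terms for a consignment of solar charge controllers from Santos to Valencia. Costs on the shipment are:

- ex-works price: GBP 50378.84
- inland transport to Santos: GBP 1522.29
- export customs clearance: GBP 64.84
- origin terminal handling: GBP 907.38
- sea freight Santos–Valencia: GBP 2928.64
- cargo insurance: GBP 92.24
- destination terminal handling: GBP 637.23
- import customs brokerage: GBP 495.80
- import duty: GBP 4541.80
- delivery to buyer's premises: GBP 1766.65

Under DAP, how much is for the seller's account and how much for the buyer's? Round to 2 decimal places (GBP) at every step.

Seller: GBP 58298.11; buyer: GBP 5037.60

DAP: the seller bears all costs to the named destination except import duty and clearance.
Seller's account: goods 50378.84 + inland to port 1522.29 + export clearance 64.84 + origin terminal 907.38 + freight 2928.64 + insurance 92.24 + destination terminal 637.23 + delivery 1766.65 = 58298.11
Buyer's account: brokerage 495.80 + duty 4541.80 = 5037.60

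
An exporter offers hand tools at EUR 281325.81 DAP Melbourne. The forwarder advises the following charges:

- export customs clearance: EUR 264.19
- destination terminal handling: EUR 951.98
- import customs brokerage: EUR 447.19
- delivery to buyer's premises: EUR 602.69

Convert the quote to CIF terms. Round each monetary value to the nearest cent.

CIF price: EUR 279771.14

Not relevant to the conversion: export clearance — on the seller under both DAP and CIF; already in the DAP price and stays in the CIF price. brokerage — on the buyer under both terms; not part of either seller's price.
From DAP to CIF, the seller no longer bears: destination terminal, delivery.
CIF price = 281325.81 − 951.98 − 602.69 = 279771.14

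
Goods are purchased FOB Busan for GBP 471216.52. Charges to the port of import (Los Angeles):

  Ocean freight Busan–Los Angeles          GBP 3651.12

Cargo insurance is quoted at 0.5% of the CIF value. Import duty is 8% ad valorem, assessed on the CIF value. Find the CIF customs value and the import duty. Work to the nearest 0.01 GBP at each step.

CIF value: GBP 477253.91; import duty: GBP 38180.31

Let C be the CIF value. C = FOB price + freight + 0.5% × C
C − 0.5% × C = 471216.52 + 3651.12
0.995 × C = 474867.64
C = 474867.64 / 0.995 = 477253.91
Insurance premium = 0.5% × 477253.91 = 2386.27
Import duty = 477253.91 × 8% = 38180.31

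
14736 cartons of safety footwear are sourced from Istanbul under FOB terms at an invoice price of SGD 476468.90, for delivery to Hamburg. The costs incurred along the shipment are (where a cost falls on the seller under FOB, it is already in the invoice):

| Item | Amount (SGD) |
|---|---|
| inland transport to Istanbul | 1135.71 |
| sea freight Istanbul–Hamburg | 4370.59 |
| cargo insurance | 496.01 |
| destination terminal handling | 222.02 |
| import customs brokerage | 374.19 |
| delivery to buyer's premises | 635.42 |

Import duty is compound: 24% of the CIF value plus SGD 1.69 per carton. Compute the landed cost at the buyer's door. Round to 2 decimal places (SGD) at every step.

FOB: the seller bears costs until goods are on board at the origin port; the buyer bears freight, insurance and all costs thereafter.
Already in the invoice (seller's account under FOB): inland to port — exclude.
CIF value = FOB price + freight + insurance = 476468.90 + 4370.59 + 496.01 = 481335.50
Ad valorem component: 481335.50 × 24% = 115520.52
Specific component: 14736 × 1.69 = 24903.84
Import duty = 115520.52 + 24903.84 = 140424.36
Buyer bears: freight 4370.59 + insurance 496.01 + destination terminal 222.02 + brokerage 374.19 + delivery 635.42 + duty 140424.36 = 146522.59
Landed cost = invoice 476468.90 + 146522.59 = 622991.49

Total landed cost: SGD 622991.49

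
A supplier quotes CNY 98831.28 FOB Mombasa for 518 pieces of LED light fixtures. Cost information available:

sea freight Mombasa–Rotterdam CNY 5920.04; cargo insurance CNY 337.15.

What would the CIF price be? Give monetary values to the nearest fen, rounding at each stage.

CIF price: CNY 105088.47

From FOB to CIF, the seller additionally bears: freight, insurance.
CIF price = 98831.28 + 5920.04 + 337.15 = 105088.47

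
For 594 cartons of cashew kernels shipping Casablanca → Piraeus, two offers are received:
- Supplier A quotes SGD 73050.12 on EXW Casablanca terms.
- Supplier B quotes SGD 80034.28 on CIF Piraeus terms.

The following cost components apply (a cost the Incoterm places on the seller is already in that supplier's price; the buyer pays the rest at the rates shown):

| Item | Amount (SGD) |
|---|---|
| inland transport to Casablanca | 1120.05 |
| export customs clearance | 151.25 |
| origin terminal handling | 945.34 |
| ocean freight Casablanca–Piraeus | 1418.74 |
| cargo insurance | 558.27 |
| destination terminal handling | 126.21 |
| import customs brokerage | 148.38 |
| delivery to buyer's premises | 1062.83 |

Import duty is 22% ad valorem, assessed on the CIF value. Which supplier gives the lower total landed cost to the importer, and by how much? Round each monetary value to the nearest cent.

Supplier A is cheaper by SGD 3404.42

Supplier A (EXW):
CIF value = EXW price + inland to port + export clearance + origin terminal + freight + insurance = 73050.12 + 1120.05 + 151.25 + 945.34 + 1418.74 + 558.27 = 77243.77
Import duty = 77243.77 × 22% = 16993.63
Buyer bears (A): 1120.05 + 151.25 + 945.34 + 1418.74 + 558.27 + 126.21 + 148.38 + 1062.83 = 5531.07
Landed cost (A) = invoice 73050.12 + 5531.07 + duty 16993.63 = 95574.82
Supplier B (CIF):
The CIF price already equals the CIF value: 80034.28
Import duty = 80034.28 × 22% = 17607.54
Buyer bears (B): 126.21 + 148.38 + 1062.83 = 1337.42
Landed cost (B) = invoice 80034.28 + 1337.42 + duty 17607.54 = 98979.24
Difference = |95574.82 − 98979.24| = 3404.42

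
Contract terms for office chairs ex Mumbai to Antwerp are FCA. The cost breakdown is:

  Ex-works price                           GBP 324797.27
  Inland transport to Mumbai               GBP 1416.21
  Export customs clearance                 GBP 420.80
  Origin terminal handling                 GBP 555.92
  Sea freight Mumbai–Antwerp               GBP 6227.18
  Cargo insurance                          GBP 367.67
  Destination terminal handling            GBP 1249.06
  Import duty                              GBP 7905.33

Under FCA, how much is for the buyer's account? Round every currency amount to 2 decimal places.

FCA: the seller delivers export-cleared goods to the carrier; the buyer bears costs from that point.
Seller's account: goods 324797.27 + inland to port 1416.21 + export clearance 420.80 = 326634.28
Buyer's account: origin terminal 555.92 + freight 6227.18 + insurance 367.67 + destination terminal 1249.06 + duty 7905.33 = 16305.16

Buyer's account: GBP 16305.16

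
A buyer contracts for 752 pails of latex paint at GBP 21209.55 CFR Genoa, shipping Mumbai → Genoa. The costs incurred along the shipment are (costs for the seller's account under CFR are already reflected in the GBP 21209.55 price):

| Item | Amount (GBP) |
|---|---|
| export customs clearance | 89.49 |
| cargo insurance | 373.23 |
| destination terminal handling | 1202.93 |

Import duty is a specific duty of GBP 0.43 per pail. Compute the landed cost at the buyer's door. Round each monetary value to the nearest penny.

Total landed cost: GBP 23109.07

CFR: the seller pays costs through ocean freight to the destination port, but not insurance.
Already in the invoice (seller's account under CFR): export clearance — exclude.
CIF value = CFR price + insurance = 21209.55 + 373.23 = 21582.78
Import duty = 752 × 0.43 = 323.36
Buyer bears: insurance 373.23 + destination terminal 1202.93 + duty 323.36 = 1899.52
Landed cost = invoice 21209.55 + 1899.52 = 23109.07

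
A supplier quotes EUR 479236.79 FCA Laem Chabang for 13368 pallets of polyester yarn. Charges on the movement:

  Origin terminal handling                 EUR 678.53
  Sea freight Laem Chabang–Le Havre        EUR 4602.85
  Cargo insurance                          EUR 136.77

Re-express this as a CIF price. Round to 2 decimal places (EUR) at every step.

CIF price: EUR 484654.94

From FCA to CIF, the seller additionally bears: origin terminal, freight, insurance.
CIF price = 479236.79 + 678.53 + 4602.85 + 136.77 = 484654.94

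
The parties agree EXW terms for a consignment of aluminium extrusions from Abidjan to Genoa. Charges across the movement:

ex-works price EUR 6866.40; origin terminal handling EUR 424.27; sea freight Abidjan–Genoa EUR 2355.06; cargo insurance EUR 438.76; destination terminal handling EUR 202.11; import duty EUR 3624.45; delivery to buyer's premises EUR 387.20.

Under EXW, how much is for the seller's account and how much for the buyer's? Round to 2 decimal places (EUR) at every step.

EXW: the seller makes goods available at their premises; the buyer bears all onward costs.
Seller's account: goods 6866.40 = 6866.40
Buyer's account: origin terminal 424.27 + freight 2355.06 + insurance 438.76 + destination terminal 202.11 + duty 3624.45 + delivery 387.20 = 7431.85

Seller: EUR 6866.40; buyer: EUR 7431.85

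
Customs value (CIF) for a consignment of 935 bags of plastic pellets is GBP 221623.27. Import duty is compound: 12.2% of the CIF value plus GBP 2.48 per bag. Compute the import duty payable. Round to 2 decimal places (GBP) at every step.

Import duty: GBP 29356.84

Ad valorem component: 221623.27 × 12.2% = 27038.04
Specific component: 935 × 2.48 = 2318.80
Import duty = 27038.04 + 2318.80 = 29356.84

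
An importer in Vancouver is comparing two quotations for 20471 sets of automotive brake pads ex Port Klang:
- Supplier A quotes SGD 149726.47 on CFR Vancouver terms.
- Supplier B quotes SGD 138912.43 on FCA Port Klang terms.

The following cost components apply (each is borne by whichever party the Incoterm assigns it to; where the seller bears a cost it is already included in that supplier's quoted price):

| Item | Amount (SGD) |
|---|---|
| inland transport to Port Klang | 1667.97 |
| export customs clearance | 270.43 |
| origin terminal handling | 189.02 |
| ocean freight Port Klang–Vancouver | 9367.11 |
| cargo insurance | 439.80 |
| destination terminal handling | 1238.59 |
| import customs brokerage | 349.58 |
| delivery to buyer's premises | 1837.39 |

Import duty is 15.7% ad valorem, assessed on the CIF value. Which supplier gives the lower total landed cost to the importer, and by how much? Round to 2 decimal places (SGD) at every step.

Supplier B is cheaper by SGD 1455.40

Supplier A (CFR):
CIF value = CFR price + insurance = 149726.47 + 439.80 = 150166.27
Import duty = 150166.27 × 15.7% = 23576.10
Buyer bears (A): 439.80 + 1238.59 + 349.58 + 1837.39 = 3865.36
Landed cost (A) = invoice 149726.47 + 3865.36 + duty 23576.10 = 177167.93
Supplier B (FCA):
CIF value = FCA price + origin terminal + freight + insurance = 138912.43 + 189.02 + 9367.11 + 439.80 = 148908.36
Import duty = 148908.36 × 15.7% = 23378.61
Buyer bears (B): 189.02 + 9367.11 + 439.80 + 1238.59 + 349.58 + 1837.39 = 13421.49
Landed cost (B) = invoice 138912.43 + 13421.49 + duty 23378.61 = 175712.53
Difference = |177167.93 − 175712.53| = 1455.40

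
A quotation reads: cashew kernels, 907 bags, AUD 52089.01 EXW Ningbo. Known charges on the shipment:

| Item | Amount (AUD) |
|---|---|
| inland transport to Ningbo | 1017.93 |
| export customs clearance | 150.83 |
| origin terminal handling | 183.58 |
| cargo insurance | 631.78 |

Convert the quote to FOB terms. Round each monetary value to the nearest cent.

FOB price: AUD 53441.35

Not relevant to the conversion: insurance — on the buyer under both terms; not part of either seller's price.
From EXW to FOB, the seller additionally bears: inland to port, export clearance, origin terminal.
FOB price = 52089.01 + 1017.93 + 150.83 + 183.58 = 53441.35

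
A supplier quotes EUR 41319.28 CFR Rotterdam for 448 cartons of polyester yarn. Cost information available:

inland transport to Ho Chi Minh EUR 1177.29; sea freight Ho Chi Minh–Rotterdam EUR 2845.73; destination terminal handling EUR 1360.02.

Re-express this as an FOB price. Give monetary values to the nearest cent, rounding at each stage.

FOB price: EUR 38473.55

Not relevant to the conversion: inland to port — on the seller under both CFR and FOB; already in the CFR price and stays in the FOB price. destination terminal — on the buyer under both terms; not part of either seller's price.
From CFR to FOB, the seller no longer bears: freight.
FOB price = 41319.28 − 2845.73 = 38473.55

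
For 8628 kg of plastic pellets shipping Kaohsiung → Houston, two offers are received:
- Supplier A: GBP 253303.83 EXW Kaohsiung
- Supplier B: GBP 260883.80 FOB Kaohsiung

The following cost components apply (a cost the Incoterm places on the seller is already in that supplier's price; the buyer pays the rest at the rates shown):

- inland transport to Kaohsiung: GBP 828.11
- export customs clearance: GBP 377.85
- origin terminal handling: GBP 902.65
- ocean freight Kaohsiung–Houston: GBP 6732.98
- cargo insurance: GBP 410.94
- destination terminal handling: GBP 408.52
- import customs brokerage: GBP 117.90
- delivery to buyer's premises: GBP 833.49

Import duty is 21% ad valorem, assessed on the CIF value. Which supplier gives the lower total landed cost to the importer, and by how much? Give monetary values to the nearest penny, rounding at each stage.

Supplier A (EXW):
CIF value = EXW price + inland to port + export clearance + origin terminal + freight + insurance = 253303.83 + 828.11 + 377.85 + 902.65 + 6732.98 + 410.94 = 262556.36
Import duty = 262556.36 × 21% = 55136.84
Buyer bears (A): 828.11 + 377.85 + 902.65 + 6732.98 + 410.94 + 408.52 + 117.90 + 833.49 = 10612.44
Landed cost (A) = invoice 253303.83 + 10612.44 + duty 55136.84 = 319053.11
Supplier B (FOB):
CIF value = FOB price + freight + insurance = 260883.80 + 6732.98 + 410.94 = 268027.72
Import duty = 268027.72 × 21% = 56285.82
Buyer bears (B): 6732.98 + 410.94 + 408.52 + 117.90 + 833.49 = 8503.83
Landed cost (B) = invoice 260883.80 + 8503.83 + duty 56285.82 = 325673.45
Difference = |319053.11 − 325673.45| = 6620.34

Supplier A is cheaper by GBP 6620.34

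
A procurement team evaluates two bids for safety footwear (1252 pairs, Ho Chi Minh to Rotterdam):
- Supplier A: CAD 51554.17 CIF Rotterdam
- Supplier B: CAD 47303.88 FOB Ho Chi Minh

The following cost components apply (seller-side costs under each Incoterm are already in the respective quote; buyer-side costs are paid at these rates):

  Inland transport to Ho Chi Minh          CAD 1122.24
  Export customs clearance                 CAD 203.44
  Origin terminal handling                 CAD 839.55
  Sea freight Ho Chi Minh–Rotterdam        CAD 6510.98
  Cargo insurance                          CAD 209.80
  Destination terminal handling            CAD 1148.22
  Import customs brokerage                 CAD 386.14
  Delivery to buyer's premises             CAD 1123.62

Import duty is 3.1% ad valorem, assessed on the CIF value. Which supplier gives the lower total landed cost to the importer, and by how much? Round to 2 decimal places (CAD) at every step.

Supplier A (CIF):
The CIF price already equals the CIF value: 51554.17
Import duty = 51554.17 × 3.1% = 1598.18
Buyer bears (A): 1148.22 + 386.14 + 1123.62 = 2657.98
Landed cost (A) = invoice 51554.17 + 2657.98 + duty 1598.18 = 55810.33
Supplier B (FOB):
CIF value = FOB price + freight + insurance = 47303.88 + 6510.98 + 209.80 = 54024.66
Import duty = 54024.66 × 3.1% = 1674.76
Buyer bears (B): 6510.98 + 209.80 + 1148.22 + 386.14 + 1123.62 = 9378.76
Landed cost (B) = invoice 47303.88 + 9378.76 + duty 1674.76 = 58357.40
Difference = |55810.33 − 58357.40| = 2547.07

Supplier A is cheaper by CAD 2547.07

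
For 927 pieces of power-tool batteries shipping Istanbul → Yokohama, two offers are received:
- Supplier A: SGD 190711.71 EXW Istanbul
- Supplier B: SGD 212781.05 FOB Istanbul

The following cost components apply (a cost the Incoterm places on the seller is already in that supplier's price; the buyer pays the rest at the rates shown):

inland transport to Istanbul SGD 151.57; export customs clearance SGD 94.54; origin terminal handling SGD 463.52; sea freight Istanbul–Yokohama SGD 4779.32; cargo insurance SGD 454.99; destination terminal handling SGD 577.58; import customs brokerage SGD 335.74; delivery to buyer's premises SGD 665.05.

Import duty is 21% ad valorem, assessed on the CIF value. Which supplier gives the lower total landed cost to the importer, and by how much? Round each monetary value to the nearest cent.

Supplier A is cheaper by SGD 25845.25

Supplier A (EXW):
CIF value = EXW price + inland to port + export clearance + origin terminal + freight + insurance = 190711.71 + 151.57 + 94.54 + 463.52 + 4779.32 + 454.99 = 196655.65
Import duty = 196655.65 × 21% = 41297.69
Buyer bears (A): 151.57 + 94.54 + 463.52 + 4779.32 + 454.99 + 577.58 + 335.74 + 665.05 = 7522.31
Landed cost (A) = invoice 190711.71 + 7522.31 + duty 41297.69 = 239531.71
Supplier B (FOB):
CIF value = FOB price + freight + insurance = 212781.05 + 4779.32 + 454.99 = 218015.36
Import duty = 218015.36 × 21% = 45783.23
Buyer bears (B): 4779.32 + 454.99 + 577.58 + 335.74 + 665.05 = 6812.68
Landed cost (B) = invoice 212781.05 + 6812.68 + duty 45783.23 = 265376.96
Difference = |239531.71 − 265376.96| = 25845.25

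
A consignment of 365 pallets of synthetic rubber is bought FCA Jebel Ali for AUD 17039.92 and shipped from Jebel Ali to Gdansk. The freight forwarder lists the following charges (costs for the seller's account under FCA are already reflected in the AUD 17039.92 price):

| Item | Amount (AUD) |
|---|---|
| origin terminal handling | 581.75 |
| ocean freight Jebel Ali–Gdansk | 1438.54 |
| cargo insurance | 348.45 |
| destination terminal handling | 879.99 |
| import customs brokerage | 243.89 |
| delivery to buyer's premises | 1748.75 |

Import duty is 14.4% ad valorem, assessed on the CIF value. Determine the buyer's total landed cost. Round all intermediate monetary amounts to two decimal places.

Total landed cost: AUD 25076.14

FCA: the seller delivers export-cleared goods to the carrier; the buyer bears costs from that point.
CIF value = FCA price + origin terminal + freight + insurance = 17039.92 + 581.75 + 1438.54 + 348.45 = 19408.66
Import duty = 19408.66 × 14.4% = 2794.85
Buyer bears: origin terminal 581.75 + freight 1438.54 + insurance 348.45 + destination terminal 879.99 + brokerage 243.89 + delivery 1748.75 + duty 2794.85 = 8036.22
Landed cost = invoice 17039.92 + 8036.22 = 25076.14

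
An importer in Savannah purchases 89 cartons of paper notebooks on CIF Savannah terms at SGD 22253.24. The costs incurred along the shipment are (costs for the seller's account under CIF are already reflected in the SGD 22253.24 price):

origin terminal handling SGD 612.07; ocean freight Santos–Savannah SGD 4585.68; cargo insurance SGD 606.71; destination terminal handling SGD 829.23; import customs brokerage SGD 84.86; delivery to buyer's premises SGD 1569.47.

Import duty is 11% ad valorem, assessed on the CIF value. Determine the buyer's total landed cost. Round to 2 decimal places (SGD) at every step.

Total landed cost: SGD 27184.66

CIF: the seller pays costs through ocean freight and marine insurance to the destination port.
Already in the invoice (seller's account under CIF): origin terminal, freight, insurance — exclude.
The CIF price already equals the CIF value: 22253.24
Import duty = 22253.24 × 11% = 2447.86
Buyer bears: destination terminal 829.23 + brokerage 84.86 + delivery 1569.47 + duty 2447.86 = 4931.42
Landed cost = invoice 22253.24 + 4931.42 = 27184.66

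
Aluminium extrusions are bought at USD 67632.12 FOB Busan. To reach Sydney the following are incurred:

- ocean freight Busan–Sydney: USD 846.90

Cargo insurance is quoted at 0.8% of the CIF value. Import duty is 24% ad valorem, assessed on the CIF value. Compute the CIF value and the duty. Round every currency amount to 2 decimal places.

CIF value: USD 69031.27; import duty: USD 16567.50

Let C be the CIF value. C = FOB price + freight + 0.8% × C
C − 0.8% × C = 67632.12 + 846.90
0.992 × C = 68479.02
C = 68479.02 / 0.992 = 69031.27
Insurance premium = 0.8% × 69031.27 = 552.25
Import duty = 69031.27 × 24% = 16567.50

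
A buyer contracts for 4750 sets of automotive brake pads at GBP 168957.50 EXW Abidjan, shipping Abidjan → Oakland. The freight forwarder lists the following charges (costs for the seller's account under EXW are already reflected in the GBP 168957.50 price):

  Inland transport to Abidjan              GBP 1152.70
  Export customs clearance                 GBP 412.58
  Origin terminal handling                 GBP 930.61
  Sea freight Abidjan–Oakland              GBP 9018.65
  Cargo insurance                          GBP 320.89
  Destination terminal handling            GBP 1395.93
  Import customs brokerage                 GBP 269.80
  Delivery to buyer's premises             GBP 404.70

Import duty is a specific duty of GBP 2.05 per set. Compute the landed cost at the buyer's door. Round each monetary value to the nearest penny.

EXW: the seller makes goods available at their premises; the buyer bears all onward costs.
CIF value = EXW price + inland to port + export clearance + origin terminal + freight + insurance = 168957.50 + 1152.70 + 412.58 + 930.61 + 9018.65 + 320.89 = 180792.93
Import duty = 4750 × 2.05 = 9737.50
Buyer bears: inland to port 1152.70 + export clearance 412.58 + origin terminal 930.61 + freight 9018.65 + insurance 320.89 + destination terminal 1395.93 + brokerage 269.80 + delivery 404.70 + duty 9737.50 = 23643.36
Landed cost = invoice 168957.50 + 23643.36 = 192600.86

Total landed cost: GBP 192600.86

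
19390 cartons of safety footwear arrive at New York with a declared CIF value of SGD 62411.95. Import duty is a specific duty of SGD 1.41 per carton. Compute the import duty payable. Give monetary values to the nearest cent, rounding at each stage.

Import duty: SGD 27339.90

Import duty = 19390 × 1.41 = 27339.90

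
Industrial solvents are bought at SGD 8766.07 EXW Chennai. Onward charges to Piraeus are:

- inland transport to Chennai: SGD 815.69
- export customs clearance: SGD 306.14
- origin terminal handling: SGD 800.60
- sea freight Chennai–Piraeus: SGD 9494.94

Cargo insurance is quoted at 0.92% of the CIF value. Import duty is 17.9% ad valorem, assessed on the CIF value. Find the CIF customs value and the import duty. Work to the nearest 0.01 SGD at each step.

Let C be the CIF value. C = EXW price + pre-shipment costs + freight + 0.92% × C
C − 0.92% × C = 8766.07 + 815.69 + 306.14 + 800.60 + 9494.94
0.9908 × C = 20183.44
C = 20183.44 / 0.9908 = 20370.85
Insurance premium = 0.92% × 20370.85 = 187.41
Import duty = 20370.85 × 17.9% = 3646.38

CIF value: SGD 20370.85; import duty: SGD 3646.38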